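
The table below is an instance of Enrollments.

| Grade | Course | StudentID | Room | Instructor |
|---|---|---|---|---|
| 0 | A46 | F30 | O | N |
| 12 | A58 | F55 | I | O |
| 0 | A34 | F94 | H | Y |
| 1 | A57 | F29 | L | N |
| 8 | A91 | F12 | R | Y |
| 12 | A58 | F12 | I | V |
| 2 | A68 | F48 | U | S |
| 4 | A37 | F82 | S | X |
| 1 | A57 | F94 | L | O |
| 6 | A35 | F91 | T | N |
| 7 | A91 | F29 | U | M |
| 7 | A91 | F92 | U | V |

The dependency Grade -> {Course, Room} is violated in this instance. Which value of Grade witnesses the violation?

Grade=0: 2 rows → {Course,Room} takes values {(A46, O), (A34, H)} — violation
Grade=12: 2 rows → {Course,Room} = (A58, I), (A58, I) ✓
Grade=1: 2 rows → {Course,Room} = (A57, L), (A57, L) ✓
Grade=8: 1 row → {Course,Room} = (A91, R) ✓
Grade=2: 1 row → {Course,Room} = (A68, U) ✓
Grade=4: 1 row → {Course,Room} = (A37, S) ✓
Grade=6: 1 row → {Course,Room} = (A35, T) ✓
Grade=7: 2 rows → {Course,Room} = (A91, U), (A91, U) ✓
The only Grade value with inconsistent RHS is Grade=0.

0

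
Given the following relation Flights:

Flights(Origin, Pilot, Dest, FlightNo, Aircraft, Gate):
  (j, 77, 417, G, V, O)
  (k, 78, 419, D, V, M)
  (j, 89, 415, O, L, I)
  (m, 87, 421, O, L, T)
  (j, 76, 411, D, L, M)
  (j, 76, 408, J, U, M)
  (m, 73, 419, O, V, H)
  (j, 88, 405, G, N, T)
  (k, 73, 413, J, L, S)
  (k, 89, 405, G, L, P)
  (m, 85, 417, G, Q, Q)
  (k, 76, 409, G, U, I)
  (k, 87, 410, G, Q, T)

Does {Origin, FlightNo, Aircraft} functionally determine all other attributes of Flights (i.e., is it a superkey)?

Yes

All 13 rows have distinct {Origin, FlightNo, Aircraft} values, so {Origin, FlightNo, Aircraft} → (all attributes) holds and {Origin, FlightNo, Aircraft} is a superkey.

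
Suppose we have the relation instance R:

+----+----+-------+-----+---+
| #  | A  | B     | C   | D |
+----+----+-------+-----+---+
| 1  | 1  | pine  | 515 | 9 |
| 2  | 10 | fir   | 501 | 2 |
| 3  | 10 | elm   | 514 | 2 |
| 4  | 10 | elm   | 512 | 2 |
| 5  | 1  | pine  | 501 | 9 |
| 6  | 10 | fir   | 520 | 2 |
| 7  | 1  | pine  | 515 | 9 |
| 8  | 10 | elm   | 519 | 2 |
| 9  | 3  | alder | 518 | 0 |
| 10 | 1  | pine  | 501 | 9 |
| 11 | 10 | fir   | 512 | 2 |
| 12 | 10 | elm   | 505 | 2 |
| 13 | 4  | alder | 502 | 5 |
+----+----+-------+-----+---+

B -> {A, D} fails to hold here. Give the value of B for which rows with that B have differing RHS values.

alder

B=pine: rows 1, 5, 7, 10 → {A,D} = (1, 9), (1, 9), (1, 9), (1, 9) ✓
B=fir: rows 2, 6, 11 → {A,D} = (10, 2), (10, 2), (10, 2) ✓
B=elm: rows 3, 4, 8, 12 → {A,D} = (10, 2), (10, 2), (10, 2), (10, 2) ✓
B=alder: rows 9, 13 → {A,D} takes values {(3, 0), (4, 5)} — violation
The only B value with inconsistent RHS is B=alder.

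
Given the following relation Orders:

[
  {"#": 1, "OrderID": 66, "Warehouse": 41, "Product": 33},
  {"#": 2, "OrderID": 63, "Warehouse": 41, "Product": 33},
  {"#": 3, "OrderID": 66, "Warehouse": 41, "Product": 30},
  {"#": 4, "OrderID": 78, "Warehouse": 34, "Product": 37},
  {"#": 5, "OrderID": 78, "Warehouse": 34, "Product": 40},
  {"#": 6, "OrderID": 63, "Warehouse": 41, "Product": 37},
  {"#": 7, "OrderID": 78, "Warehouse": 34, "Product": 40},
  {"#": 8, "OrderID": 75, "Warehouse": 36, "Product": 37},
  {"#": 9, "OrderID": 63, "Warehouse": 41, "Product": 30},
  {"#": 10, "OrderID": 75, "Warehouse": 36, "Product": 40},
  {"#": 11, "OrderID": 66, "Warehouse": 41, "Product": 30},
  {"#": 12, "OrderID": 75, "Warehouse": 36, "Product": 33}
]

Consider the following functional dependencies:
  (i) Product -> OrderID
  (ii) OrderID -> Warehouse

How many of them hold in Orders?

(i) Product -> OrderID: Product=33: rows 1, 2, 12 → OrderID takes values {66, 63, 75} — violation; Product=30: rows 3, 9, 11 → OrderID takes values {66, 63} — violation; Product=37: rows 4, 6, 8 → OrderID takes values {78, 63, 75} — violation; Product=40: rows 5, 7, 10 → OrderID takes values {78, 75} — violation — fails.
(ii) OrderID -> Warehouse: every LHS value maps to a single RHS value — holds.
1 of the 2 dependencies holds.

1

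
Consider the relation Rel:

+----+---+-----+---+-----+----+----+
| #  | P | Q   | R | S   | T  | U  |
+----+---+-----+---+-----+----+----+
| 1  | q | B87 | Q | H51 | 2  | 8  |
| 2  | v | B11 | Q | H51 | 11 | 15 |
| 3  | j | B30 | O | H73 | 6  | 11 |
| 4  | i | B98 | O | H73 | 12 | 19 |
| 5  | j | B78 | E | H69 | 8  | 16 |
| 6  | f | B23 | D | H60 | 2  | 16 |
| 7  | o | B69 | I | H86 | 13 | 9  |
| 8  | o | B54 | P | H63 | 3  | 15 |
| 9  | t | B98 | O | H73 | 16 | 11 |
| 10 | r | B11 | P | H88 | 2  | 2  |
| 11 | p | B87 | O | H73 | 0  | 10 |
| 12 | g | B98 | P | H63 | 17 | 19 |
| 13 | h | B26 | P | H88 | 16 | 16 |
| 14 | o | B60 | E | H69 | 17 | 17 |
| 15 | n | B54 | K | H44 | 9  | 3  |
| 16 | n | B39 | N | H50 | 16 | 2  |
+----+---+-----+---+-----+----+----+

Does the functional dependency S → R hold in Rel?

S=H51: rows 1, 2 → R = Q, Q ✓
S=H73: rows 3, 4, 9, 11 → R = O, O, O, O ✓
S=H69: rows 5, 14 → R = E, E ✓
S=H60: row 6 → R = D ✓
S=H86: row 7 → R = I ✓
S=H63: rows 8, 12 → R = P, P ✓
S=H88: rows 10, 13 → R = P, P ✓
S=H44: row 15 → R = K ✓
S=H50: row 16 → R = N ✓
Every S value is associated with a single R value, so S → R holds.

Yes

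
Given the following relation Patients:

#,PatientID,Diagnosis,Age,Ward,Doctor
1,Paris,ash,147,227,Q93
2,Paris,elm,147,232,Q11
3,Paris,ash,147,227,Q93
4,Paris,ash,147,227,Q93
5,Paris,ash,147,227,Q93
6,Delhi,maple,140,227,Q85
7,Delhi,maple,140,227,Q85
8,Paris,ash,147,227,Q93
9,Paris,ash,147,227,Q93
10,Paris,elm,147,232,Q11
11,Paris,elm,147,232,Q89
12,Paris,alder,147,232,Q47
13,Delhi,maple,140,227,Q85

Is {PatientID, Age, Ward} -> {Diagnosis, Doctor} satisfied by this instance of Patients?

No

(PatientID=Paris, Age=147, Ward=227): rows 1, 3, 4, 5, 8, 9 → {Diagnosis,Doctor} = (ash, Q93), (ash, Q93), (ash, Q93), (ash, Q93), (ash, Q93), (ash, Q93) ✓
(PatientID=Paris, Age=147, Ward=232): rows 2, 10, 11, 12 → {Diagnosis,Doctor} takes values {(elm, Q11), (elm, Q89), (alder, Q47)} — violation
(PatientID=Delhi, Age=140, Ward=227): rows 6, 7, 13 → {Diagnosis,Doctor} = (maple, Q85), (maple, Q85), (maple, Q85) ✓
Two rows agree on {PatientID, Age, Ward} but differ on {Diagnosis, Doctor}, so {PatientID, Age, Ward} -> {Diagnosis, Doctor} does not hold.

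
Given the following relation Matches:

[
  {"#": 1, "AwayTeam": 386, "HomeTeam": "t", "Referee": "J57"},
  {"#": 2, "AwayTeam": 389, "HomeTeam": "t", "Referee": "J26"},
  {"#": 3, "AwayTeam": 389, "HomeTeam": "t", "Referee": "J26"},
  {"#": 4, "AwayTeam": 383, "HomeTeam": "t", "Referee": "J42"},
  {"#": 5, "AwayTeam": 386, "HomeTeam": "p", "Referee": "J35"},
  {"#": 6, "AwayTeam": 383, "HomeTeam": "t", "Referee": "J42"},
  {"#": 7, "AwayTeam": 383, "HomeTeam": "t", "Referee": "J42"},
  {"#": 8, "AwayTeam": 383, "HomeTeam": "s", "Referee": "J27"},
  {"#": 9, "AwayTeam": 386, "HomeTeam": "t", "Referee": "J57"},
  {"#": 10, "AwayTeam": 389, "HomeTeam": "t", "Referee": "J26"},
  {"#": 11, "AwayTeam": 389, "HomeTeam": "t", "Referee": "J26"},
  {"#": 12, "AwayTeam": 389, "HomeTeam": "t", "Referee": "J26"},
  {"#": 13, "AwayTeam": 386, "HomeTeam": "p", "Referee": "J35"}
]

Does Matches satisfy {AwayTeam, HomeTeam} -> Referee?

(AwayTeam=386, HomeTeam=t): rows 1, 9 → Referee = J57, J57 ✓
(AwayTeam=389, HomeTeam=t): rows 2, 3, 10, 11, 12 → Referee = J26, J26, J26, J26, J26 ✓
(AwayTeam=383, HomeTeam=t): rows 4, 6, 7 → Referee = J42, J42, J42 ✓
(AwayTeam=386, HomeTeam=p): rows 5, 13 → Referee = J35, J35 ✓
(AwayTeam=383, HomeTeam=s): row 8 → Referee = J27 ✓
Every {AwayTeam, HomeTeam} value is associated with a single Referee value, so {AwayTeam, HomeTeam} -> Referee holds.

Yes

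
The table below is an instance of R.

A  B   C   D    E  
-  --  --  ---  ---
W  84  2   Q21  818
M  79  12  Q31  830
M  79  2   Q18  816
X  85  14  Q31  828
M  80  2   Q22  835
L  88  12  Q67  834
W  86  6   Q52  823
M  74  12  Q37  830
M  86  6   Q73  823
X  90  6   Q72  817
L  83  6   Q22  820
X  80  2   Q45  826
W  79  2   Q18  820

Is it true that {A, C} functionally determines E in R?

No

(A=W, C=2): 2 rows → E takes values {818, 820} — violation
(A=M, C=12): 2 rows → E = 830, 830 ✓
(A=M, C=2): 2 rows → E takes values {816, 835} — violation
(A=X, C=14): 1 row → E = 828 ✓
(A=L, C=12): 1 row → E = 834 ✓
(A=W, C=6): 1 row → E = 823 ✓
(A=M, C=6): 1 row → E = 823 ✓
(A=X, C=6): 1 row → E = 817 ✓
(A=L, C=6): 1 row → E = 820 ✓
(A=X, C=2): 1 row → E = 826 ✓
Two rows agree on {A, C} but differ on E, so {A, C} → E does not hold.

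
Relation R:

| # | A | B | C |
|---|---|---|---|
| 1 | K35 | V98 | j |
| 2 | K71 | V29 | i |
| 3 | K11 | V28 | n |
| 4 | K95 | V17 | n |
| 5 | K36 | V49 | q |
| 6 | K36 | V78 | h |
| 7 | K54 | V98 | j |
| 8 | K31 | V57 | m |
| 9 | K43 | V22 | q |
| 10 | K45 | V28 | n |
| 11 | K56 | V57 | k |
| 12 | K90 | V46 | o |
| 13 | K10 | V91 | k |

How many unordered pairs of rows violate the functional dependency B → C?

B=V98: all 2 rows agree on C — 0 pairs.
B=V28: all 2 rows agree on C — 0 pairs.
B=V57: violating pairs (8,11) — 1 pair.

1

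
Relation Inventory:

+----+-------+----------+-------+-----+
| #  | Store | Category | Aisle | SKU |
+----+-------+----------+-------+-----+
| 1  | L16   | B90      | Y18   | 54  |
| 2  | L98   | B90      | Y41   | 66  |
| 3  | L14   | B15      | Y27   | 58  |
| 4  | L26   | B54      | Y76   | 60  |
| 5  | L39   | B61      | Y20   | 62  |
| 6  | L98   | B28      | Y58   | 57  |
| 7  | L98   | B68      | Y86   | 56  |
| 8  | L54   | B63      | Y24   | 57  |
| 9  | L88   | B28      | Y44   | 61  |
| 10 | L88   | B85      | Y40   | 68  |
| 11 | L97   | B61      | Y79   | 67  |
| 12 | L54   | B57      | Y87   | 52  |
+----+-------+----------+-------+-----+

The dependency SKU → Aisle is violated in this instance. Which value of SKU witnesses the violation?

SKU=54: row 1 → Aisle = Y18 ✓
SKU=66: row 2 → Aisle = Y41 ✓
SKU=58: row 3 → Aisle = Y27 ✓
SKU=60: row 4 → Aisle = Y76 ✓
SKU=62: row 5 → Aisle = Y20 ✓
SKU=57: rows 6, 8 → Aisle takes values {Y58, Y24} — violation
SKU=56: row 7 → Aisle = Y86 ✓
SKU=61: row 9 → Aisle = Y44 ✓
SKU=68: row 10 → Aisle = Y40 ✓
SKU=67: row 11 → Aisle = Y79 ✓
SKU=52: row 12 → Aisle = Y87 ✓
The only SKU value with inconsistent Aisle is SKU=57.

57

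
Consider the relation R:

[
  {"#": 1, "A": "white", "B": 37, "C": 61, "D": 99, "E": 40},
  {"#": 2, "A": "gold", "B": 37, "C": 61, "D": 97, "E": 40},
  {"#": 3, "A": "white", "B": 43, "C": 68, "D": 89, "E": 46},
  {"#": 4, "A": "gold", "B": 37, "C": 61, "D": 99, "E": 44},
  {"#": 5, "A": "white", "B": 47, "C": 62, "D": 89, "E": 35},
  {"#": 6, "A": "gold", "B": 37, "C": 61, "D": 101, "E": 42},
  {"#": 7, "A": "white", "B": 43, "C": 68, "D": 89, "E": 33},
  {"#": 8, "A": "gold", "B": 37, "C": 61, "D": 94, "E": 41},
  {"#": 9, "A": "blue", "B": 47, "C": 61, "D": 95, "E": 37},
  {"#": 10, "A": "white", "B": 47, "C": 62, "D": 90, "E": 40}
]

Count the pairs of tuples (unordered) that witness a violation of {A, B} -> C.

0

(A=gold, B=37): all 4 rows agree on C — 0 pairs.
(A=white, B=43): all 2 rows agree on C — 0 pairs.
(A=white, B=47): all 2 rows agree on C — 0 pairs.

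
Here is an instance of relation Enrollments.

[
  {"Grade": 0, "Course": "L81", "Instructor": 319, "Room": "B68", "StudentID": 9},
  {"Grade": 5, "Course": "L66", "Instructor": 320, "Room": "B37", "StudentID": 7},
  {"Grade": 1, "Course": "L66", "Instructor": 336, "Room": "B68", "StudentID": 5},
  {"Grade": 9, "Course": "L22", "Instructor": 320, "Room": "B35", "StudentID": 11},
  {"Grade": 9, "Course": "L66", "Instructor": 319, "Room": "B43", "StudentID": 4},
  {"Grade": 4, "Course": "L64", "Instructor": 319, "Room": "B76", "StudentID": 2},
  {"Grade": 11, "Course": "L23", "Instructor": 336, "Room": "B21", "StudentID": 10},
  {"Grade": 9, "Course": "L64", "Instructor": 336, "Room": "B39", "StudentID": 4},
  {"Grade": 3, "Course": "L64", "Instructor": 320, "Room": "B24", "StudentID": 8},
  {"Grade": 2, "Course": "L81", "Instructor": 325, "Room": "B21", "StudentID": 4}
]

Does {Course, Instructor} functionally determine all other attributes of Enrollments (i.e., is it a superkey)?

All 10 rows have distinct {Course, Instructor} values, so {Course, Instructor} → (all attributes) holds and {Course, Instructor} is a superkey.

Yes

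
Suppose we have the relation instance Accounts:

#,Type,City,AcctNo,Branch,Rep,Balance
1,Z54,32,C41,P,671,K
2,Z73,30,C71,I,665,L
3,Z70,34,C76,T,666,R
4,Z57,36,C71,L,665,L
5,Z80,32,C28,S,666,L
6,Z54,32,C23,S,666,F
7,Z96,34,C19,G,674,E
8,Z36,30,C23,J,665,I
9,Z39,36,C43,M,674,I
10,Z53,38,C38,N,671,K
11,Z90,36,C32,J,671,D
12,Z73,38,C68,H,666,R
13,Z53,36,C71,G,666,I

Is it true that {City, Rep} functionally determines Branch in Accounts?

(City=32, Rep=671): row 1 → Branch = P ✓
(City=30, Rep=665): rows 2, 8 → Branch takes values {I, J} — violation
(City=34, Rep=666): row 3 → Branch = T ✓
(City=36, Rep=665): row 4 → Branch = L ✓
(City=32, Rep=666): rows 5, 6 → Branch = S, S ✓
(City=34, Rep=674): row 7 → Branch = G ✓
(City=36, Rep=674): row 9 → Branch = M ✓
(City=38, Rep=671): row 10 → Branch = N ✓
(City=36, Rep=671): row 11 → Branch = J ✓
(City=38, Rep=666): row 12 → Branch = H ✓
(City=36, Rep=666): row 13 → Branch = G ✓
Two rows agree on {City, Rep} but differ on Branch, so {City, Rep} -> Branch does not hold.

No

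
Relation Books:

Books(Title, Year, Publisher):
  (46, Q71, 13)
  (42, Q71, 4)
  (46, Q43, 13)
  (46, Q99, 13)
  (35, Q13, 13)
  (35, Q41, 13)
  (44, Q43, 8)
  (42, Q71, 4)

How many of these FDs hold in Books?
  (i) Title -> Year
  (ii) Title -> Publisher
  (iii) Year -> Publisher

(i) Title -> Year: Title=46: 3 rows → Year takes values {Q71, Q43, Q99} — violation; Title=35: 2 rows → Year takes values {Q13, Q41} — violation — fails.
(ii) Title -> Publisher: every LHS value maps to a single RHS value — holds.
(iii) Year -> Publisher: Year=Q71: 3 rows → Publisher takes values {13, 4} — violation; Year=Q43: 2 rows → Publisher takes values {13, 8} — violation — fails.
1 of the 3 dependencies holds.

1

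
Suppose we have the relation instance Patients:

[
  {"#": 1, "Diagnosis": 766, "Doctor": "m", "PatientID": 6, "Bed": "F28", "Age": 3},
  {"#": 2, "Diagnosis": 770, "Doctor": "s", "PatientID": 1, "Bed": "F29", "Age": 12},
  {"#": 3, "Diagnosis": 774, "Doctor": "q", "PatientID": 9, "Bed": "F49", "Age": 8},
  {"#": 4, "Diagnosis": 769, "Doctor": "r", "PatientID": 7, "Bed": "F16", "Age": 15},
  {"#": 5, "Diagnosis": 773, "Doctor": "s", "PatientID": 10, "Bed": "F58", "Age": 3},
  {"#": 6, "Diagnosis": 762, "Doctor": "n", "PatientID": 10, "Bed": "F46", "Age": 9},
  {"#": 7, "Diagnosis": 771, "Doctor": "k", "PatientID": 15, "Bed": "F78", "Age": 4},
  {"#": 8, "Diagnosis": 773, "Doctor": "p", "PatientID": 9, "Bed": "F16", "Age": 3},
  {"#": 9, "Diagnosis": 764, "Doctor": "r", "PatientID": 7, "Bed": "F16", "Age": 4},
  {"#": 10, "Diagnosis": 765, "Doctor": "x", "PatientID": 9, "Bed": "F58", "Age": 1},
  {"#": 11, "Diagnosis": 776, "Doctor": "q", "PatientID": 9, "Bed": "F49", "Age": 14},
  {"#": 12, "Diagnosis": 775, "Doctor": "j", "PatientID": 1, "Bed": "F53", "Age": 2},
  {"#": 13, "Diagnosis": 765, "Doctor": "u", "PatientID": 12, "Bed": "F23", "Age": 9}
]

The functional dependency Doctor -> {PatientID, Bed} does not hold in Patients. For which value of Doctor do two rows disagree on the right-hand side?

s

Doctor=m: row 1 → {PatientID,Bed} = (6, F28) ✓
Doctor=s: rows 2, 5 → {PatientID,Bed} takes values {(1, F29), (10, F58)} — violation
Doctor=q: rows 3, 11 → {PatientID,Bed} = (9, F49), (9, F49) ✓
Doctor=r: rows 4, 9 → {PatientID,Bed} = (7, F16), (7, F16) ✓
Doctor=n: row 6 → {PatientID,Bed} = (10, F46) ✓
Doctor=k: row 7 → {PatientID,Bed} = (15, F78) ✓
Doctor=p: row 8 → {PatientID,Bed} = (9, F16) ✓
Doctor=x: row 10 → {PatientID,Bed} = (9, F58) ✓
Doctor=j: row 12 → {PatientID,Bed} = (1, F53) ✓
Doctor=u: row 13 → {PatientID,Bed} = (12, F23) ✓
The only Doctor value with inconsistent RHS is Doctor=s.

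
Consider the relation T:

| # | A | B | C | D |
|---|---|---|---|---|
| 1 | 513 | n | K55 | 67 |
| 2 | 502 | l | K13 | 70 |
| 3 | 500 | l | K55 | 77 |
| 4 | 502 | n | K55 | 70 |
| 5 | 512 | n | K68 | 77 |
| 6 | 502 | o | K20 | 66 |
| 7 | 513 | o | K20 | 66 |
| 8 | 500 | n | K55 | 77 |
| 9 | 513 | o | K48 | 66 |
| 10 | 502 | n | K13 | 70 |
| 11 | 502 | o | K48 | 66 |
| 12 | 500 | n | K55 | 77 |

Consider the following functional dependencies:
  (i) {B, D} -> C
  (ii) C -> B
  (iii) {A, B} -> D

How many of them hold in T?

(i) {B, D} -> C: (B=n, D=70): rows 4, 10 → C takes values {K55, K13} — violation; (B=n, D=77): rows 5, 8, 12 → C takes values {K68, K55} — violation; (B=o, D=66): rows 6, 7, 9, 11 → C takes values {K20, K48} — violation — fails.
(ii) C -> B: C=K55: rows 1, 3, 4, 8, 12 → B takes values {n, l} — violation; C=K13: rows 2, 10 → B takes values {l, n} — violation — fails.
(iii) {A, B} -> D: every LHS value maps to a single RHS value — holds.
1 of the 3 dependencies holds.

1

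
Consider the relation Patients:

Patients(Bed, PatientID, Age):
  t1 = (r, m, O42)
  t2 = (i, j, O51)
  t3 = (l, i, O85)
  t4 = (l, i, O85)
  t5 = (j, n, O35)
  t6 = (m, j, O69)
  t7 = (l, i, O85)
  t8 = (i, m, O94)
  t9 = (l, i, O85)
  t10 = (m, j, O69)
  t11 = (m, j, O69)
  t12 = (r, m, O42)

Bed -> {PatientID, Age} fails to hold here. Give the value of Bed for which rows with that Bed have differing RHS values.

Bed=r: rows 1, 12 → {PatientID,Age} = (m, O42), (m, O42) ✓
Bed=i: rows 2, 8 → {PatientID,Age} takes values {(j, O51), (m, O94)} — violation
Bed=l: rows 3, 4, 7, 9 → {PatientID,Age} = (i, O85), (i, O85), (i, O85), (i, O85) ✓
Bed=j: row 5 → {PatientID,Age} = (n, O35) ✓
Bed=m: rows 6, 10, 11 → {PatientID,Age} = (j, O69), (j, O69), (j, O69) ✓
The only Bed value with inconsistent RHS is Bed=i.

i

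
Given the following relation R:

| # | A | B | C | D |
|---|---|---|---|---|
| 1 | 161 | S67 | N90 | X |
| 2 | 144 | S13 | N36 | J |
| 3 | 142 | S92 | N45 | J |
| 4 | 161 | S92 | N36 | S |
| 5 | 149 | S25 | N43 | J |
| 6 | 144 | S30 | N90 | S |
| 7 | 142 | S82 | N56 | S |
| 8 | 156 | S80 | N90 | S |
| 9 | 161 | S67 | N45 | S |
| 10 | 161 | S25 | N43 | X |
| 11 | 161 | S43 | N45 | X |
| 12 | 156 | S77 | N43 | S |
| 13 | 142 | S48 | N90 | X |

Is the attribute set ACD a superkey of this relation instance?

Yes

All 13 rows have distinct ACD values, so ACD → (all attributes) holds and ACD is a superkey.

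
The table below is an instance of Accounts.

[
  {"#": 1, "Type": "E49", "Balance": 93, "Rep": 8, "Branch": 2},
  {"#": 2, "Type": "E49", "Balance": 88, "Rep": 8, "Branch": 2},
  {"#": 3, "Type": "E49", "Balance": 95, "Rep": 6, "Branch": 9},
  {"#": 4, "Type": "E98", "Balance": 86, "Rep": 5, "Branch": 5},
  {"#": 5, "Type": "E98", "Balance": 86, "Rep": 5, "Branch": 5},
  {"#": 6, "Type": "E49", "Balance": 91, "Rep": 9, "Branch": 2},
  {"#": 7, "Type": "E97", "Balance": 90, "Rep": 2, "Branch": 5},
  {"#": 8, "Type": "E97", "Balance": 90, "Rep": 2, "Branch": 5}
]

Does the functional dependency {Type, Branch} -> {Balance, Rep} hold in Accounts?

No

(Type=E49, Branch=2): rows 1, 2, 6 → {Balance,Rep} takes values {(93, 8), (88, 8), (91, 9)} — violation
(Type=E49, Branch=9): row 3 → {Balance,Rep} = (95, 6) ✓
(Type=E98, Branch=5): rows 4, 5 → {Balance,Rep} = (86, 5), (86, 5) ✓
(Type=E97, Branch=5): rows 7, 8 → {Balance,Rep} = (90, 2), (90, 2) ✓
Two rows agree on {Type, Branch} but differ on {Balance, Rep}, so {Type, Branch} -> {Balance, Rep} does not hold.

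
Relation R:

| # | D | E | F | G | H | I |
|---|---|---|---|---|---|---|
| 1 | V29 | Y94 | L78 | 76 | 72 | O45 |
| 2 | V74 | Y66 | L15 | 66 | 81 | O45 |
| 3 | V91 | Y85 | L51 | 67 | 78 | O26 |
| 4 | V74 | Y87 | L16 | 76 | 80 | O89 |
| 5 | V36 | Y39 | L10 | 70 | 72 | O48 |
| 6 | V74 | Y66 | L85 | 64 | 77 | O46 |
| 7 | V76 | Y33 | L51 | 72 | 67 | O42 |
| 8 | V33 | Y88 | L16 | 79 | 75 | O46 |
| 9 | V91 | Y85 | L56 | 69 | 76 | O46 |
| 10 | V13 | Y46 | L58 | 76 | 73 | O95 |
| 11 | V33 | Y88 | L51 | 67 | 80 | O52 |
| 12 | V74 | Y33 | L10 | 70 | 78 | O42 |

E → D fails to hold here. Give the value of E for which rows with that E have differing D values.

E=Y94: row 1 → D = V29 ✓
E=Y66: rows 2, 6 → D = V74, V74 ✓
E=Y85: rows 3, 9 → D = V91, V91 ✓
E=Y87: row 4 → D = V74 ✓
E=Y39: row 5 → D = V36 ✓
E=Y33: rows 7, 12 → D takes values {V76, V74} — violation
E=Y88: rows 8, 11 → D = V33, V33 ✓
E=Y46: row 10 → D = V13 ✓
The only E value with inconsistent D is E=Y33.

Y33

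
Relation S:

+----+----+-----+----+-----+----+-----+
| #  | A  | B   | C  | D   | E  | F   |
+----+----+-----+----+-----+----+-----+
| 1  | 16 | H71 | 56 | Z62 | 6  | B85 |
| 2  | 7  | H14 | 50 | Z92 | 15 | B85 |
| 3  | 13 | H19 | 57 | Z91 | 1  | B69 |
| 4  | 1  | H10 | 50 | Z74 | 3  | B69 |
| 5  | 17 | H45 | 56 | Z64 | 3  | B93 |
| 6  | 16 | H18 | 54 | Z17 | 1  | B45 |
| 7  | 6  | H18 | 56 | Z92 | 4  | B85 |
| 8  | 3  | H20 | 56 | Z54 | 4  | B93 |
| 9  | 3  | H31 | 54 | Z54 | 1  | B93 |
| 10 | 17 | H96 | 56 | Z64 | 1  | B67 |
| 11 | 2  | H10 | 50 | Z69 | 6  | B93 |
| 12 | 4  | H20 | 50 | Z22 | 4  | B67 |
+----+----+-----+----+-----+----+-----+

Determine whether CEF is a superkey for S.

Yes

All 12 rows have distinct CEF values, so CEF → (all attributes) holds and CEF is a superkey.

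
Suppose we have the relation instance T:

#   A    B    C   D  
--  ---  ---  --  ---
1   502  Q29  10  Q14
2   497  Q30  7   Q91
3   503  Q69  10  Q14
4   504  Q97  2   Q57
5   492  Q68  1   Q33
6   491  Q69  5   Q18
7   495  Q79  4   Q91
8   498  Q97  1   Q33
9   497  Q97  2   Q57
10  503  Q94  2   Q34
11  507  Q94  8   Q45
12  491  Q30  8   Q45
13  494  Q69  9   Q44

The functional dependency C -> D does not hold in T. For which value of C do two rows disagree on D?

2

C=10: rows 1, 3 → D = Q14, Q14 ✓
C=7: row 2 → D = Q91 ✓
C=2: rows 4, 9, 10 → D takes values {Q57, Q34} — violation
C=1: rows 5, 8 → D = Q33, Q33 ✓
C=5: row 6 → D = Q18 ✓
C=4: row 7 → D = Q91 ✓
C=8: rows 11, 12 → D = Q45, Q45 ✓
C=9: row 13 → D = Q44 ✓
The only C value with inconsistent D is C=2.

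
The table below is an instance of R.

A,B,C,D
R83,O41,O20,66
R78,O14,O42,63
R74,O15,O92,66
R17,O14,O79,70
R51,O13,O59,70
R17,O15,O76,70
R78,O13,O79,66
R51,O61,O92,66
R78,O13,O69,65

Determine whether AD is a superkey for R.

Two distinct rows share (A=R17, D=70), so AD does not determine every attribute — not a superkey.

No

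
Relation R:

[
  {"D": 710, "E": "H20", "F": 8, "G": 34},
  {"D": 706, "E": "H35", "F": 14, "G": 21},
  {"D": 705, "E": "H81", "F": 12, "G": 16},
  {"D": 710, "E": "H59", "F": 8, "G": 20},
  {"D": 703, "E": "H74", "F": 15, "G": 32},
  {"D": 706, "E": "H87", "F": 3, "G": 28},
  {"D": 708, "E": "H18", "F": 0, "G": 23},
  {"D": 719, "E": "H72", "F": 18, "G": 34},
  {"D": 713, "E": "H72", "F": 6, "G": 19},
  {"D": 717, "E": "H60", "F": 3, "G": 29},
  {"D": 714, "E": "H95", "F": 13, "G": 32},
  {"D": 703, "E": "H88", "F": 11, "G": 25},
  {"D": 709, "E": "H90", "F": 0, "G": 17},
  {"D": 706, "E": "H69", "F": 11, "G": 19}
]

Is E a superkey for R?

No

Two distinct rows share E=H72, so E does not determine every attribute — not a superkey.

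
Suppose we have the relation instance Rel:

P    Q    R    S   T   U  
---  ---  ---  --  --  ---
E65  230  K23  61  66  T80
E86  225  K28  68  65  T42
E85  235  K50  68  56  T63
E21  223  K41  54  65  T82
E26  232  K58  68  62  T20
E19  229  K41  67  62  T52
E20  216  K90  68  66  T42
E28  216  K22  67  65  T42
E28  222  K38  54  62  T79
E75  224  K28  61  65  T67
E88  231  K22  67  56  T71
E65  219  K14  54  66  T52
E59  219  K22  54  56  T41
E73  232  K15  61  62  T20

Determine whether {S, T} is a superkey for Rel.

All 14 rows have distinct {S, T} values, so {S, T} → (all attributes) holds and {S, T} is a superkey.

Yes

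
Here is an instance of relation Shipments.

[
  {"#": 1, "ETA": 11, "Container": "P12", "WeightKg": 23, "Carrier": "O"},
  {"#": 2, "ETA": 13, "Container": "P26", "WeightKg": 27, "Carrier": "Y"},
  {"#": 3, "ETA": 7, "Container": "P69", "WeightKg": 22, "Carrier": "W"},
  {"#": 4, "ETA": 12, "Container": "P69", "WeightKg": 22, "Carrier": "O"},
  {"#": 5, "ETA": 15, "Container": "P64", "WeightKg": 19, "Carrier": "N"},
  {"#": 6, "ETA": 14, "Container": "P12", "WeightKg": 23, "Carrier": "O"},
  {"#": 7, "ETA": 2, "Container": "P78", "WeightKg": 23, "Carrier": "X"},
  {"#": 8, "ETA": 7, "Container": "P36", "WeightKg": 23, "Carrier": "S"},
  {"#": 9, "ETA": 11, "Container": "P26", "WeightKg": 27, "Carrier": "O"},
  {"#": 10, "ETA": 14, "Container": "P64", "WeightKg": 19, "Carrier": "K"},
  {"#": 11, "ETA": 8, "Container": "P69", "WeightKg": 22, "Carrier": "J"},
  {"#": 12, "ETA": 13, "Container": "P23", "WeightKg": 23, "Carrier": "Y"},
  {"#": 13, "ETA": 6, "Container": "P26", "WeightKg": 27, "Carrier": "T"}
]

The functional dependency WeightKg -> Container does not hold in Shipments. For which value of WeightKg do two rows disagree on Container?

WeightKg=23: rows 1, 6, 7, 8, 12 → Container takes values {P12, P78, P36, P23} — violation
WeightKg=27: rows 2, 9, 13 → Container = P26, P26, P26 ✓
WeightKg=22: rows 3, 4, 11 → Container = P69, P69, P69 ✓
WeightKg=19: rows 5, 10 → Container = P64, P64 ✓
The only WeightKg value with inconsistent Container is WeightKg=23.

23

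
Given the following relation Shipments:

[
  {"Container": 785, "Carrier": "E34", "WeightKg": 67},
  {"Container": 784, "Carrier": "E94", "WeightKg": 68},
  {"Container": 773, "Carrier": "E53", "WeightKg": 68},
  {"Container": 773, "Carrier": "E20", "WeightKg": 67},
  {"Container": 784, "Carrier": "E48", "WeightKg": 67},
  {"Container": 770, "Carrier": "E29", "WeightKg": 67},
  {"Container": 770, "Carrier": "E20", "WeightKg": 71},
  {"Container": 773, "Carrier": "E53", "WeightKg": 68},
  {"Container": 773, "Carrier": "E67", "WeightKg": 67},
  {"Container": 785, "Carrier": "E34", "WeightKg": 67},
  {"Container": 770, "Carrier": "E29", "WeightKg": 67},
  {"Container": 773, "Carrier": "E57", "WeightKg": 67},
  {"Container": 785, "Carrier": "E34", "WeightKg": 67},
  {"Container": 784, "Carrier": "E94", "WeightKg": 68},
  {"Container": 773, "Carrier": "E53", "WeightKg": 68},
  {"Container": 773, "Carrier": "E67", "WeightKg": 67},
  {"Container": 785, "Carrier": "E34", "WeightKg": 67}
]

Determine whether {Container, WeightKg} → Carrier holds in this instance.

No

(Container=785, WeightKg=67): 4 rows → Carrier = E34, E34, E34, E34 ✓
(Container=784, WeightKg=68): 2 rows → Carrier = E94, E94 ✓
(Container=773, WeightKg=68): 3 rows → Carrier = E53, E53, E53 ✓
(Container=773, WeightKg=67): 4 rows → Carrier takes values {E20, E67, E57} — violation
(Container=784, WeightKg=67): 1 row → Carrier = E48 ✓
(Container=770, WeightKg=67): 2 rows → Carrier = E29, E29 ✓
(Container=770, WeightKg=71): 1 row → Carrier = E20 ✓
Two rows agree on {Container, WeightKg} but differ on Carrier, so {Container, WeightKg} → Carrier does not hold.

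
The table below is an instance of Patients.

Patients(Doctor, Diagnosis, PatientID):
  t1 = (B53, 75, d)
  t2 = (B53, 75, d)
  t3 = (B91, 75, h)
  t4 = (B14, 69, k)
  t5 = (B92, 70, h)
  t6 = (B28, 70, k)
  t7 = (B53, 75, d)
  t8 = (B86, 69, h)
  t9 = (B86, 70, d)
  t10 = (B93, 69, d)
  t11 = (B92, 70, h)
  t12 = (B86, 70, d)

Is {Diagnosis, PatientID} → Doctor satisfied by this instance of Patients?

Yes

(Diagnosis=75, PatientID=d): rows 1, 2, 7 → Doctor = B53, B53, B53 ✓
(Diagnosis=75, PatientID=h): row 3 → Doctor = B91 ✓
(Diagnosis=69, PatientID=k): row 4 → Doctor = B14 ✓
(Diagnosis=70, PatientID=h): rows 5, 11 → Doctor = B92, B92 ✓
(Diagnosis=70, PatientID=k): row 6 → Doctor = B28 ✓
(Diagnosis=69, PatientID=h): row 8 → Doctor = B86 ✓
(Diagnosis=70, PatientID=d): rows 9, 12 → Doctor = B86, B86 ✓
(Diagnosis=69, PatientID=d): row 10 → Doctor = B93 ✓
Every {Diagnosis, PatientID} value is associated with a single Doctor value, so {Diagnosis, PatientID} → Doctor holds.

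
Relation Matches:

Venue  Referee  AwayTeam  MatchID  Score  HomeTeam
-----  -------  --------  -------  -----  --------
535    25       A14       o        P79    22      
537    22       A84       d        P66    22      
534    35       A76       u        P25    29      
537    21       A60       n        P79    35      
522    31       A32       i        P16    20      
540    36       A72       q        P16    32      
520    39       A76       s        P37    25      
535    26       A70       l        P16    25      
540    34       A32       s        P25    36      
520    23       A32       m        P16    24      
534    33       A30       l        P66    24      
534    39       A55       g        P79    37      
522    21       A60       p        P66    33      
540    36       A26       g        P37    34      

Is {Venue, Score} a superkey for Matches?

All 14 rows have distinct {Venue, Score} values, so {Venue, Score} → (all attributes) holds and {Venue, Score} is a superkey.

Yes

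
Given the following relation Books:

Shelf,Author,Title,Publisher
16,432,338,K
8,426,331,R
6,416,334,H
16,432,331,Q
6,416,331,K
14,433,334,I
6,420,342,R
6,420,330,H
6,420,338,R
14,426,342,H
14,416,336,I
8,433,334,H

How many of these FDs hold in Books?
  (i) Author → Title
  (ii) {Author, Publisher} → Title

0

(i) Author → Title: Author=432: 2 rows → Title takes values {338, 331} — violation; Author=426: 2 rows → Title takes values {331, 342} — violation; Author=416: 3 rows → Title takes values {334, 331, 336} — violation; Author=420: 3 rows → Title takes values {342, 330, 338} — violation — fails.
(ii) {Author, Publisher} → Title: (Author=420, Publisher=R): 2 rows → Title takes values {342, 338} — violation — fails.
None of the 2 dependencies hold.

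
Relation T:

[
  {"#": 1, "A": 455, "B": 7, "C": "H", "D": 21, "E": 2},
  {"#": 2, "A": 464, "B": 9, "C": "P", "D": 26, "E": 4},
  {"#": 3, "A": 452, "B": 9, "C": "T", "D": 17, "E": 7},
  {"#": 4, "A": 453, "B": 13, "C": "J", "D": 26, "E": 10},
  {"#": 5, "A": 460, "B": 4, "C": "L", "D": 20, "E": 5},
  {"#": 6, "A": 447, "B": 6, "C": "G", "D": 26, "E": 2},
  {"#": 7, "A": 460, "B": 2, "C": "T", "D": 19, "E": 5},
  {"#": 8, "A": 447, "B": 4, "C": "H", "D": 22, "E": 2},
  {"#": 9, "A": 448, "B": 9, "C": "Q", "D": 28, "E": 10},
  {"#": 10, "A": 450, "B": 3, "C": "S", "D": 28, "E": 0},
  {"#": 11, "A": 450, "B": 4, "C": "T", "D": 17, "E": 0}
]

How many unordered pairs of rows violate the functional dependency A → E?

A=460: all 2 rows agree on E — 0 pairs.
A=447: all 2 rows agree on E — 0 pairs.
A=450: all 2 rows agree on E — 0 pairs.

0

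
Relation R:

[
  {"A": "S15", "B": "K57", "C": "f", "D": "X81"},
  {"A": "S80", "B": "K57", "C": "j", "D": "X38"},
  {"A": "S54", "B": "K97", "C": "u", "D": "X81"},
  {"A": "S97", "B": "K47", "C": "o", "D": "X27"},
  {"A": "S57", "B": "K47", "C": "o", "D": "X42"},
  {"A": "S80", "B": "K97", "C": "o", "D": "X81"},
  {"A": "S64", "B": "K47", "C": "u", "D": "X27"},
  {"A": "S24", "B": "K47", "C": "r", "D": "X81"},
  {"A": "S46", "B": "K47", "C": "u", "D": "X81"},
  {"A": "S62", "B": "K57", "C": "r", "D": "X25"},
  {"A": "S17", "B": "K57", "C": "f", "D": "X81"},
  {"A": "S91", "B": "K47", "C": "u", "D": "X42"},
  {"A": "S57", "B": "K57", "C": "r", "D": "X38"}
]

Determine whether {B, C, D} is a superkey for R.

Two distinct rows share (B=K57, C=f, D=X81), so {B, C, D} does not determine every attribute — not a superkey.

No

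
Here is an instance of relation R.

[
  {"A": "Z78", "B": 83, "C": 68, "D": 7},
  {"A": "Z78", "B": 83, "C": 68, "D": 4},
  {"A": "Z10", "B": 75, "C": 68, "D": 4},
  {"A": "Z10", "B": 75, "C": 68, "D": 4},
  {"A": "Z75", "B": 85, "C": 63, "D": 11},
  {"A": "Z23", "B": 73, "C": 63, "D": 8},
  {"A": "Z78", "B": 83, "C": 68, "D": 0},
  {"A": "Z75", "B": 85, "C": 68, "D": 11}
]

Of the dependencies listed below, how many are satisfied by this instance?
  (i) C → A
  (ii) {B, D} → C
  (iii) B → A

1

(i) C → A: C=68: 6 rows → A takes values {Z78, Z10, Z75} — violation; C=63: 2 rows → A takes values {Z75, Z23} — violation — fails.
(ii) {B, D} → C: (B=85, D=11): 2 rows → C takes values {63, 68} — violation — fails.
(iii) B → A: every LHS value maps to a single RHS value — holds.
1 of the 3 dependencies holds.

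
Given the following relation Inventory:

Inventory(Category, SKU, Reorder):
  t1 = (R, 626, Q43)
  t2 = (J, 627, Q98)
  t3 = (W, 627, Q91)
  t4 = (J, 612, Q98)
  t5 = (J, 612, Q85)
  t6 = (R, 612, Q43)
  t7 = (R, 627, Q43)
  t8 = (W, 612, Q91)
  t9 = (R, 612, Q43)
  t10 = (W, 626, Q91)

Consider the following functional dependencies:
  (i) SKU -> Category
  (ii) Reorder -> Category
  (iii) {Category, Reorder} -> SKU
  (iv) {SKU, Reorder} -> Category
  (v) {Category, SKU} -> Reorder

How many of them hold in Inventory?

2

(i) SKU -> Category: SKU=626: rows 1, 10 → Category takes values {R, W} — violation; SKU=627: rows 2, 3, 7 → Category takes values {J, W, R} — violation; SKU=612: rows 4, 5, 6, 8, 9 → Category takes values {J, R, W} — violation — fails.
(ii) Reorder -> Category: every LHS value maps to a single RHS value — holds.
(iii) {Category, Reorder} -> SKU: (Category=R, Reorder=Q43): rows 1, 6, 7, 9 → SKU takes values {626, 612, 627} — violation; (Category=J, Reorder=Q98): rows 2, 4 → SKU takes values {627, 612} — violation; (Category=W, Reorder=Q91): rows 3, 8, 10 → SKU takes values {627, 612, 626} — violation — fails.
(iv) {SKU, Reorder} -> Category: every LHS value maps to a single RHS value — holds.
(v) {Category, SKU} -> Reorder: (Category=J, SKU=612): rows 4, 5 → Reorder takes values {Q98, Q85} — violation — fails.
2 of the 5 dependencies hold.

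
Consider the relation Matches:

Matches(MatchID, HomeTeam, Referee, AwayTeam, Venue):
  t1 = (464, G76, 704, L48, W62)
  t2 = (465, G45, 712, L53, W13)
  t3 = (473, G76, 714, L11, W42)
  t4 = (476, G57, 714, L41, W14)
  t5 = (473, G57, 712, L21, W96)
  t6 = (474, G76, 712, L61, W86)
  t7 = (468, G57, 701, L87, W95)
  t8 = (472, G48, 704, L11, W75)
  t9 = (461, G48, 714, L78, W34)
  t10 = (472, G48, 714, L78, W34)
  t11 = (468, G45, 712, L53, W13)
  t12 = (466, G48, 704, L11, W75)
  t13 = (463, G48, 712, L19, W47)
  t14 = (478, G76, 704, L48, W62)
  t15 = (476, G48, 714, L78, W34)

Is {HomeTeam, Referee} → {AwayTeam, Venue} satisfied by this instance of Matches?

Yes

(HomeTeam=G76, Referee=704): rows 1, 14 → {AwayTeam,Venue} = (L48, W62), (L48, W62) ✓
(HomeTeam=G45, Referee=712): rows 2, 11 → {AwayTeam,Venue} = (L53, W13), (L53, W13) ✓
(HomeTeam=G76, Referee=714): row 3 → {AwayTeam,Venue} = (L11, W42) ✓
(HomeTeam=G57, Referee=714): row 4 → {AwayTeam,Venue} = (L41, W14) ✓
(HomeTeam=G57, Referee=712): row 5 → {AwayTeam,Venue} = (L21, W96) ✓
(HomeTeam=G76, Referee=712): row 6 → {AwayTeam,Venue} = (L61, W86) ✓
(HomeTeam=G57, Referee=701): row 7 → {AwayTeam,Venue} = (L87, W95) ✓
(HomeTeam=G48, Referee=704): rows 8, 12 → {AwayTeam,Venue} = (L11, W75), (L11, W75) ✓
(HomeTeam=G48, Referee=714): rows 9, 10, 15 → {AwayTeam,Venue} = (L78, W34), (L78, W34), (L78, W34) ✓
(HomeTeam=G48, Referee=712): row 13 → {AwayTeam,Venue} = (L19, W47) ✓
Every {HomeTeam, Referee} value is associated with a single {AwayTeam, Venue} value, so {HomeTeam, Referee} → {AwayTeam, Venue} holds.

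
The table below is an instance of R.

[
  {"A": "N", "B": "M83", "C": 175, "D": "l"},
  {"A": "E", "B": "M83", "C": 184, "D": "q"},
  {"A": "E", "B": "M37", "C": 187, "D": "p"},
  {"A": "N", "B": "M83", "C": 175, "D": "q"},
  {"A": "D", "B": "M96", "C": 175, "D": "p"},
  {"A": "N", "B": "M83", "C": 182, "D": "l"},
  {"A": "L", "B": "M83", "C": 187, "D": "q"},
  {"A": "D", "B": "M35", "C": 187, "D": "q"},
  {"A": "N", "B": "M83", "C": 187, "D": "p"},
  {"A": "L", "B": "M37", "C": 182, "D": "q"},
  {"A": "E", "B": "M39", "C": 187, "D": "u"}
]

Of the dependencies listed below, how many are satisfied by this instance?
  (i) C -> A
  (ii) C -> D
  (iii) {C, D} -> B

(i) C -> A: C=175: 3 rows → A takes values {N, D} — violation; C=187: 5 rows → A takes values {E, L, D, N} — violation; C=182: 2 rows → A takes values {N, L} — violation — fails.
(ii) C -> D: C=175: 3 rows → D takes values {l, q, p} — violation; C=187: 5 rows → D takes values {p, q, u} — violation; C=182: 2 rows → D takes values {l, q} — violation — fails.
(iii) {C, D} -> B: (C=187, D=p): 2 rows → B takes values {M37, M83} — violation; (C=187, D=q): 2 rows → B takes values {M83, M35} — violation — fails.
None of the 3 dependencies hold.

0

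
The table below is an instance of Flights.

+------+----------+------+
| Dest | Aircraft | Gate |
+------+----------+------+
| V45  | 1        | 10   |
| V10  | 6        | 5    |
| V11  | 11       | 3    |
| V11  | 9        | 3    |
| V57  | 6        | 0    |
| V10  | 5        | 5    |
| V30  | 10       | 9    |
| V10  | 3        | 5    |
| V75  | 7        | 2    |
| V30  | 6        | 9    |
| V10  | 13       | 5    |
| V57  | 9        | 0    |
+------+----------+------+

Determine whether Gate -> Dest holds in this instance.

Yes

Gate=10: 1 row → Dest = V45 ✓
Gate=5: 4 rows → Dest = V10, V10, V10, V10 ✓
Gate=3: 2 rows → Dest = V11, V11 ✓
Gate=0: 2 rows → Dest = V57, V57 ✓
Gate=9: 2 rows → Dest = V30, V30 ✓
Gate=2: 1 row → Dest = V75 ✓
Every Gate value is associated with a single Dest value, so Gate -> Dest holds.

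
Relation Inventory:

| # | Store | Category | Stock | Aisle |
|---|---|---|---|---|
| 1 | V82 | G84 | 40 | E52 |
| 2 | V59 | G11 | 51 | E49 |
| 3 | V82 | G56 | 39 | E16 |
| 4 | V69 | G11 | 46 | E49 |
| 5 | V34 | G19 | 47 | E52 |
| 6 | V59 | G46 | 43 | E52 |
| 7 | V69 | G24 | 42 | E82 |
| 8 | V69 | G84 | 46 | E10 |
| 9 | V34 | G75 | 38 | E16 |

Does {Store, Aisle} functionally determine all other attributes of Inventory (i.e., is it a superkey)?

All 9 rows have distinct {Store, Aisle} values, so {Store, Aisle} → (all attributes) holds and {Store, Aisle} is a superkey.

Yes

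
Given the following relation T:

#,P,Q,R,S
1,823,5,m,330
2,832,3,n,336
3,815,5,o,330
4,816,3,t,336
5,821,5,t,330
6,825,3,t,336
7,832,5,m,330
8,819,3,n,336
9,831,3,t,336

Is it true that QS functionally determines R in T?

(Q=5, S=330): rows 1, 3, 5, 7 → R takes values {m, o, t} — violation
(Q=3, S=336): rows 2, 4, 6, 8, 9 → R takes values {n, t} — violation
Two rows agree on QS but differ on R, so QS → R does not hold.

No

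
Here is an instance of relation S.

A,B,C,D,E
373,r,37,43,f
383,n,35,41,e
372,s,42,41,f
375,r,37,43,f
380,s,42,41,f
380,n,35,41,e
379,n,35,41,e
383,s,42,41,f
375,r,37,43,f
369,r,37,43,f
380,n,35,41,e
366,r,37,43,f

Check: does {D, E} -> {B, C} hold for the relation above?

Yes

(D=43, E=f): 5 rows → {B,C} = (r, 37), (r, 37), (r, 37), (r, 37), (r, 37) ✓
(D=41, E=e): 4 rows → {B,C} = (n, 35), (n, 35), (n, 35), (n, 35) ✓
(D=41, E=f): 3 rows → {B,C} = (s, 42), (s, 42), (s, 42) ✓
Every {D, E} value is associated with a single {B, C} value, so {D, E} -> {B, C} holds.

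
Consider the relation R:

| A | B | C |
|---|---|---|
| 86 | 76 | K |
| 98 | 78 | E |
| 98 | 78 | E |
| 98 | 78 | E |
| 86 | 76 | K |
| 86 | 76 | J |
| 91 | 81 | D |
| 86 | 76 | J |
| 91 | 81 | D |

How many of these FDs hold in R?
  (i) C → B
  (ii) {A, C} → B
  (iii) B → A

(i) C → B: every LHS value maps to a single RHS value — holds.
(ii) {A, C} → B: every LHS value maps to a single RHS value — holds.
(iii) B → A: every LHS value maps to a single RHS value — holds.
3 of the 3 dependencies hold.

3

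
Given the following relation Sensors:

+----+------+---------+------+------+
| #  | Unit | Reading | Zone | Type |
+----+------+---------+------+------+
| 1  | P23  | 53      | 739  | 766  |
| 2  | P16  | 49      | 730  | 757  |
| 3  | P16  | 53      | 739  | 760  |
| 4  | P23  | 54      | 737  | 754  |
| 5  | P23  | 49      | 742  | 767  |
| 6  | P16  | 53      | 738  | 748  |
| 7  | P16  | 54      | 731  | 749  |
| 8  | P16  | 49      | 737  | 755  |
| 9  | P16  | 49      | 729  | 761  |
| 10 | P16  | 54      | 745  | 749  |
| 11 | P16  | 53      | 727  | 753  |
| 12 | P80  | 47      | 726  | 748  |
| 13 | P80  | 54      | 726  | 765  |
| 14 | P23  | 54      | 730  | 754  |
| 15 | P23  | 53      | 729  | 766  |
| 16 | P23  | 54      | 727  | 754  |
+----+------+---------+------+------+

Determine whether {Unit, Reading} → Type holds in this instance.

No

(Unit=P23, Reading=53): rows 1, 15 → Type = 766, 766 ✓
(Unit=P16, Reading=49): rows 2, 8, 9 → Type takes values {757, 755, 761} — violation
(Unit=P16, Reading=53): rows 3, 6, 11 → Type takes values {760, 748, 753} — violation
(Unit=P23, Reading=54): rows 4, 14, 16 → Type = 754, 754, 754 ✓
(Unit=P23, Reading=49): row 5 → Type = 767 ✓
(Unit=P16, Reading=54): rows 7, 10 → Type = 749, 749 ✓
(Unit=P80, Reading=47): row 12 → Type = 748 ✓
(Unit=P80, Reading=54): row 13 → Type = 765 ✓
Two rows agree on {Unit, Reading} but differ on Type, so {Unit, Reading} → Type does not hold.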